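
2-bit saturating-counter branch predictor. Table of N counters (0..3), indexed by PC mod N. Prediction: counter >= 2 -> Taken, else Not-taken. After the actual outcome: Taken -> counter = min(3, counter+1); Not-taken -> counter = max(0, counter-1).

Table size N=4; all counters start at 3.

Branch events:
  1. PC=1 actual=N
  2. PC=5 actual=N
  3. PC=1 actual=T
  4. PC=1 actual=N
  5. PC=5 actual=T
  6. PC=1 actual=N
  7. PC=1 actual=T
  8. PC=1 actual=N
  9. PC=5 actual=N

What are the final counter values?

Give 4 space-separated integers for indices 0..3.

Ev 1: PC=1 idx=1 pred=T actual=N -> ctr[1]=2
Ev 2: PC=5 idx=1 pred=T actual=N -> ctr[1]=1
Ev 3: PC=1 idx=1 pred=N actual=T -> ctr[1]=2
Ev 4: PC=1 idx=1 pred=T actual=N -> ctr[1]=1
Ev 5: PC=5 idx=1 pred=N actual=T -> ctr[1]=2
Ev 6: PC=1 idx=1 pred=T actual=N -> ctr[1]=1
Ev 7: PC=1 idx=1 pred=N actual=T -> ctr[1]=2
Ev 8: PC=1 idx=1 pred=T actual=N -> ctr[1]=1
Ev 9: PC=5 idx=1 pred=N actual=N -> ctr[1]=0

Answer: 3 0 3 3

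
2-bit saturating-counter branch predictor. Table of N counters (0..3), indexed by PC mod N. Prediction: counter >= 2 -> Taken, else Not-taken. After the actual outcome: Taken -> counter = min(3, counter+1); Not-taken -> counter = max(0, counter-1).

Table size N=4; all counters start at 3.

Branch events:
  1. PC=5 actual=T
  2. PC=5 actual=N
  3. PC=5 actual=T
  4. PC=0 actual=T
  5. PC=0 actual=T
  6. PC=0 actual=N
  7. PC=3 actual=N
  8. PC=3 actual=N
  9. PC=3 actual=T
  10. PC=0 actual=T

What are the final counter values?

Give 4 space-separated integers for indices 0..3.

Ev 1: PC=5 idx=1 pred=T actual=T -> ctr[1]=3
Ev 2: PC=5 idx=1 pred=T actual=N -> ctr[1]=2
Ev 3: PC=5 idx=1 pred=T actual=T -> ctr[1]=3
Ev 4: PC=0 idx=0 pred=T actual=T -> ctr[0]=3
Ev 5: PC=0 idx=0 pred=T actual=T -> ctr[0]=3
Ev 6: PC=0 idx=0 pred=T actual=N -> ctr[0]=2
Ev 7: PC=3 idx=3 pred=T actual=N -> ctr[3]=2
Ev 8: PC=3 idx=3 pred=T actual=N -> ctr[3]=1
Ev 9: PC=3 idx=3 pred=N actual=T -> ctr[3]=2
Ev 10: PC=0 idx=0 pred=T actual=T -> ctr[0]=3

Answer: 3 3 3 2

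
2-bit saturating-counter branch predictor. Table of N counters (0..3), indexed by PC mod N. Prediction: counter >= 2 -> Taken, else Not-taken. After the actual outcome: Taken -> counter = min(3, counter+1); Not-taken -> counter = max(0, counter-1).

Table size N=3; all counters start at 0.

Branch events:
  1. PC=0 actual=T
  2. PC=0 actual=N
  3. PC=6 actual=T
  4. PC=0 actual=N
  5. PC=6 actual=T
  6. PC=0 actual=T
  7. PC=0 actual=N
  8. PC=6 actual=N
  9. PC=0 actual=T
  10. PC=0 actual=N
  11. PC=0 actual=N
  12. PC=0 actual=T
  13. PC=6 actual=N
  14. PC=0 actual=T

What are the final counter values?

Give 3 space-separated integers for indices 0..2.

Answer: 1 0 0

Derivation:
Ev 1: PC=0 idx=0 pred=N actual=T -> ctr[0]=1
Ev 2: PC=0 idx=0 pred=N actual=N -> ctr[0]=0
Ev 3: PC=6 idx=0 pred=N actual=T -> ctr[0]=1
Ev 4: PC=0 idx=0 pred=N actual=N -> ctr[0]=0
Ev 5: PC=6 idx=0 pred=N actual=T -> ctr[0]=1
Ev 6: PC=0 idx=0 pred=N actual=T -> ctr[0]=2
Ev 7: PC=0 idx=0 pred=T actual=N -> ctr[0]=1
Ev 8: PC=6 idx=0 pred=N actual=N -> ctr[0]=0
Ev 9: PC=0 idx=0 pred=N actual=T -> ctr[0]=1
Ev 10: PC=0 idx=0 pred=N actual=N -> ctr[0]=0
Ev 11: PC=0 idx=0 pred=N actual=N -> ctr[0]=0
Ev 12: PC=0 idx=0 pred=N actual=T -> ctr[0]=1
Ev 13: PC=6 idx=0 pred=N actual=N -> ctr[0]=0
Ev 14: PC=0 idx=0 pred=N actual=T -> ctr[0]=1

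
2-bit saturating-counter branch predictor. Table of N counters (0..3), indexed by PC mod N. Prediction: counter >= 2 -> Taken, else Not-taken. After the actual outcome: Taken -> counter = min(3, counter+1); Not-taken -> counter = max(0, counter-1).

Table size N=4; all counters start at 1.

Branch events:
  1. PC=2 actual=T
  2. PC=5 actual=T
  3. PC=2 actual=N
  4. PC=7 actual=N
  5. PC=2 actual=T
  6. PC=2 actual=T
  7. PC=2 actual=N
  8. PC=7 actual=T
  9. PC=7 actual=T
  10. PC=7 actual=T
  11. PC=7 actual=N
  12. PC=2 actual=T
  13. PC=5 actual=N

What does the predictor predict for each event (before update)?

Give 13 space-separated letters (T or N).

Ev 1: PC=2 idx=2 pred=N actual=T -> ctr[2]=2
Ev 2: PC=5 idx=1 pred=N actual=T -> ctr[1]=2
Ev 3: PC=2 idx=2 pred=T actual=N -> ctr[2]=1
Ev 4: PC=7 idx=3 pred=N actual=N -> ctr[3]=0
Ev 5: PC=2 idx=2 pred=N actual=T -> ctr[2]=2
Ev 6: PC=2 idx=2 pred=T actual=T -> ctr[2]=3
Ev 7: PC=2 idx=2 pred=T actual=N -> ctr[2]=2
Ev 8: PC=7 idx=3 pred=N actual=T -> ctr[3]=1
Ev 9: PC=7 idx=3 pred=N actual=T -> ctr[3]=2
Ev 10: PC=7 idx=3 pred=T actual=T -> ctr[3]=3
Ev 11: PC=7 idx=3 pred=T actual=N -> ctr[3]=2
Ev 12: PC=2 idx=2 pred=T actual=T -> ctr[2]=3
Ev 13: PC=5 idx=1 pred=T actual=N -> ctr[1]=1

Answer: N N T N N T T N N T T T T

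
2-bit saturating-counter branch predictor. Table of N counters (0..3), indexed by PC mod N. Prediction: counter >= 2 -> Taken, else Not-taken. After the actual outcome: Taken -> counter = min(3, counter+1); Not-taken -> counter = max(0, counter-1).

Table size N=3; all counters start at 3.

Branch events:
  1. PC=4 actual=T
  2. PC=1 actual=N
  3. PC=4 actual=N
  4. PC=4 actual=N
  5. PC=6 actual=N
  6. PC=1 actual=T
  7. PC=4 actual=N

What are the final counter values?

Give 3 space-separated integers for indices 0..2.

Answer: 2 0 3

Derivation:
Ev 1: PC=4 idx=1 pred=T actual=T -> ctr[1]=3
Ev 2: PC=1 idx=1 pred=T actual=N -> ctr[1]=2
Ev 3: PC=4 idx=1 pred=T actual=N -> ctr[1]=1
Ev 4: PC=4 idx=1 pred=N actual=N -> ctr[1]=0
Ev 5: PC=6 idx=0 pred=T actual=N -> ctr[0]=2
Ev 6: PC=1 idx=1 pred=N actual=T -> ctr[1]=1
Ev 7: PC=4 idx=1 pred=N actual=N -> ctr[1]=0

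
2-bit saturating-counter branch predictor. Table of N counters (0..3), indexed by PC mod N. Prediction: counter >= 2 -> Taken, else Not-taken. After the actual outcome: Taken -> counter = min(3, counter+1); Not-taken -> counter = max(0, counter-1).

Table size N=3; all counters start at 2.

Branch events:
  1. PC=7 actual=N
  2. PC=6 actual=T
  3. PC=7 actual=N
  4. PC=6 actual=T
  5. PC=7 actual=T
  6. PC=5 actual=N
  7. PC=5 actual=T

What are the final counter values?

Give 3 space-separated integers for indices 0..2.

Ev 1: PC=7 idx=1 pred=T actual=N -> ctr[1]=1
Ev 2: PC=6 idx=0 pred=T actual=T -> ctr[0]=3
Ev 3: PC=7 idx=1 pred=N actual=N -> ctr[1]=0
Ev 4: PC=6 idx=0 pred=T actual=T -> ctr[0]=3
Ev 5: PC=7 idx=1 pred=N actual=T -> ctr[1]=1
Ev 6: PC=5 idx=2 pred=T actual=N -> ctr[2]=1
Ev 7: PC=5 idx=2 pred=N actual=T -> ctr[2]=2

Answer: 3 1 2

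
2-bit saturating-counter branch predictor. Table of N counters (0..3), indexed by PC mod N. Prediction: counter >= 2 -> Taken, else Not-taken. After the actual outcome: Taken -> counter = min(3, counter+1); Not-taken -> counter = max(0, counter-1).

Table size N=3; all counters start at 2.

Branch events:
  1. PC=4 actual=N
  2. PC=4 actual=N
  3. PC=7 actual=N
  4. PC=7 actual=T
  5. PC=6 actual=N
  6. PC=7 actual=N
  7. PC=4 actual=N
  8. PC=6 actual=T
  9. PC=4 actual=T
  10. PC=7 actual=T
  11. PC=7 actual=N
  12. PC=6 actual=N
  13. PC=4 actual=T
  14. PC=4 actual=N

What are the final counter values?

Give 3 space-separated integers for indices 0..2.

Answer: 1 1 2

Derivation:
Ev 1: PC=4 idx=1 pred=T actual=N -> ctr[1]=1
Ev 2: PC=4 idx=1 pred=N actual=N -> ctr[1]=0
Ev 3: PC=7 idx=1 pred=N actual=N -> ctr[1]=0
Ev 4: PC=7 idx=1 pred=N actual=T -> ctr[1]=1
Ev 5: PC=6 idx=0 pred=T actual=N -> ctr[0]=1
Ev 6: PC=7 idx=1 pred=N actual=N -> ctr[1]=0
Ev 7: PC=4 idx=1 pred=N actual=N -> ctr[1]=0
Ev 8: PC=6 idx=0 pred=N actual=T -> ctr[0]=2
Ev 9: PC=4 idx=1 pred=N actual=T -> ctr[1]=1
Ev 10: PC=7 idx=1 pred=N actual=T -> ctr[1]=2
Ev 11: PC=7 idx=1 pred=T actual=N -> ctr[1]=1
Ev 12: PC=6 idx=0 pred=T actual=N -> ctr[0]=1
Ev 13: PC=4 idx=1 pred=N actual=T -> ctr[1]=2
Ev 14: PC=4 idx=1 pred=T actual=N -> ctr[1]=1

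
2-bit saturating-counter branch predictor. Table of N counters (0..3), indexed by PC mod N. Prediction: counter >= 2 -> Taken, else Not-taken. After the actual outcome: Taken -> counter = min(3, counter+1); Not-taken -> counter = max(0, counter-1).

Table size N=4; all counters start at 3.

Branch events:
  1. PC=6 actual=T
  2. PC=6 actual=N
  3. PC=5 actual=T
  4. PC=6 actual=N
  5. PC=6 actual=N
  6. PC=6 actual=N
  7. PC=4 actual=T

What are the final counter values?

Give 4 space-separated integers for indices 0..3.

Answer: 3 3 0 3

Derivation:
Ev 1: PC=6 idx=2 pred=T actual=T -> ctr[2]=3
Ev 2: PC=6 idx=2 pred=T actual=N -> ctr[2]=2
Ev 3: PC=5 idx=1 pred=T actual=T -> ctr[1]=3
Ev 4: PC=6 idx=2 pred=T actual=N -> ctr[2]=1
Ev 5: PC=6 idx=2 pred=N actual=N -> ctr[2]=0
Ev 6: PC=6 idx=2 pred=N actual=N -> ctr[2]=0
Ev 7: PC=4 idx=0 pred=T actual=T -> ctr[0]=3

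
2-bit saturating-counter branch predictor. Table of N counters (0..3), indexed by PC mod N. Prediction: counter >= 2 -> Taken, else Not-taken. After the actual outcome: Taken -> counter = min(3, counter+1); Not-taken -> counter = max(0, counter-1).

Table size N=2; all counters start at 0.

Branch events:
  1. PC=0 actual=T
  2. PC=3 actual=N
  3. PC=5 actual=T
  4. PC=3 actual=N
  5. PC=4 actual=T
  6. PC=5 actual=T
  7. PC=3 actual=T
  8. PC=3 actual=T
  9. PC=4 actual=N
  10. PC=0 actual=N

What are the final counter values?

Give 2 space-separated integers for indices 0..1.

Answer: 0 3

Derivation:
Ev 1: PC=0 idx=0 pred=N actual=T -> ctr[0]=1
Ev 2: PC=3 idx=1 pred=N actual=N -> ctr[1]=0
Ev 3: PC=5 idx=1 pred=N actual=T -> ctr[1]=1
Ev 4: PC=3 idx=1 pred=N actual=N -> ctr[1]=0
Ev 5: PC=4 idx=0 pred=N actual=T -> ctr[0]=2
Ev 6: PC=5 idx=1 pred=N actual=T -> ctr[1]=1
Ev 7: PC=3 idx=1 pred=N actual=T -> ctr[1]=2
Ev 8: PC=3 idx=1 pred=T actual=T -> ctr[1]=3
Ev 9: PC=4 idx=0 pred=T actual=N -> ctr[0]=1
Ev 10: PC=0 idx=0 pred=N actual=N -> ctr[0]=0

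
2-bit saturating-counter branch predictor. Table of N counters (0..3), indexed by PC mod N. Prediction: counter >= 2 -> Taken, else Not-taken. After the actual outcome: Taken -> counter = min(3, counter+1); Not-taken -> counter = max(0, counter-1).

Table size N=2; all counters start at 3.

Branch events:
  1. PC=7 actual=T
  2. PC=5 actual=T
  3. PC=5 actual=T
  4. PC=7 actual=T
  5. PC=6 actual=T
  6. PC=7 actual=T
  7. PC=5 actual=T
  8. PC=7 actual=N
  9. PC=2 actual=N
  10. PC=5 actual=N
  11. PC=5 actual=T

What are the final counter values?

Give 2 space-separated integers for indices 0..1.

Ev 1: PC=7 idx=1 pred=T actual=T -> ctr[1]=3
Ev 2: PC=5 idx=1 pred=T actual=T -> ctr[1]=3
Ev 3: PC=5 idx=1 pred=T actual=T -> ctr[1]=3
Ev 4: PC=7 idx=1 pred=T actual=T -> ctr[1]=3
Ev 5: PC=6 idx=0 pred=T actual=T -> ctr[0]=3
Ev 6: PC=7 idx=1 pred=T actual=T -> ctr[1]=3
Ev 7: PC=5 idx=1 pred=T actual=T -> ctr[1]=3
Ev 8: PC=7 idx=1 pred=T actual=N -> ctr[1]=2
Ev 9: PC=2 idx=0 pred=T actual=N -> ctr[0]=2
Ev 10: PC=5 idx=1 pred=T actual=N -> ctr[1]=1
Ev 11: PC=5 idx=1 pred=N actual=T -> ctr[1]=2

Answer: 2 2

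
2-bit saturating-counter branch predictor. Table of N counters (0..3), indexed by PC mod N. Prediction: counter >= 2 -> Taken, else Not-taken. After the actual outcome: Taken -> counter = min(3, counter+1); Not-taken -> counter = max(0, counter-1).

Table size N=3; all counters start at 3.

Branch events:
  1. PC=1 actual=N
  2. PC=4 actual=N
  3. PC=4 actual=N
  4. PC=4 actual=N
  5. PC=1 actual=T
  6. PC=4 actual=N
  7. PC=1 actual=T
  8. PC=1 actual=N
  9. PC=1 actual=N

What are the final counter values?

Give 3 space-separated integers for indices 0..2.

Ev 1: PC=1 idx=1 pred=T actual=N -> ctr[1]=2
Ev 2: PC=4 idx=1 pred=T actual=N -> ctr[1]=1
Ev 3: PC=4 idx=1 pred=N actual=N -> ctr[1]=0
Ev 4: PC=4 idx=1 pred=N actual=N -> ctr[1]=0
Ev 5: PC=1 idx=1 pred=N actual=T -> ctr[1]=1
Ev 6: PC=4 idx=1 pred=N actual=N -> ctr[1]=0
Ev 7: PC=1 idx=1 pred=N actual=T -> ctr[1]=1
Ev 8: PC=1 idx=1 pred=N actual=N -> ctr[1]=0
Ev 9: PC=1 idx=1 pred=N actual=N -> ctr[1]=0

Answer: 3 0 3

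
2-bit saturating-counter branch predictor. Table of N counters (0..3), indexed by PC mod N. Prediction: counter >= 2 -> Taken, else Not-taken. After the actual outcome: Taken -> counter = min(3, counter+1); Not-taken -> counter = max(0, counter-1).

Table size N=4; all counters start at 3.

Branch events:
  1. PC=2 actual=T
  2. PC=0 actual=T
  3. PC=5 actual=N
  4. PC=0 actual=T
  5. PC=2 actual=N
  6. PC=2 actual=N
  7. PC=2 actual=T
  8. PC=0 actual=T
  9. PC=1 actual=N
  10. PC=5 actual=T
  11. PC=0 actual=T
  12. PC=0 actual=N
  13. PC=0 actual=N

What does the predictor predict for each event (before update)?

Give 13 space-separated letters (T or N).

Ev 1: PC=2 idx=2 pred=T actual=T -> ctr[2]=3
Ev 2: PC=0 idx=0 pred=T actual=T -> ctr[0]=3
Ev 3: PC=5 idx=1 pred=T actual=N -> ctr[1]=2
Ev 4: PC=0 idx=0 pred=T actual=T -> ctr[0]=3
Ev 5: PC=2 idx=2 pred=T actual=N -> ctr[2]=2
Ev 6: PC=2 idx=2 pred=T actual=N -> ctr[2]=1
Ev 7: PC=2 idx=2 pred=N actual=T -> ctr[2]=2
Ev 8: PC=0 idx=0 pred=T actual=T -> ctr[0]=3
Ev 9: PC=1 idx=1 pred=T actual=N -> ctr[1]=1
Ev 10: PC=5 idx=1 pred=N actual=T -> ctr[1]=2
Ev 11: PC=0 idx=0 pred=T actual=T -> ctr[0]=3
Ev 12: PC=0 idx=0 pred=T actual=N -> ctr[0]=2
Ev 13: PC=0 idx=0 pred=T actual=N -> ctr[0]=1

Answer: T T T T T T N T T N T T T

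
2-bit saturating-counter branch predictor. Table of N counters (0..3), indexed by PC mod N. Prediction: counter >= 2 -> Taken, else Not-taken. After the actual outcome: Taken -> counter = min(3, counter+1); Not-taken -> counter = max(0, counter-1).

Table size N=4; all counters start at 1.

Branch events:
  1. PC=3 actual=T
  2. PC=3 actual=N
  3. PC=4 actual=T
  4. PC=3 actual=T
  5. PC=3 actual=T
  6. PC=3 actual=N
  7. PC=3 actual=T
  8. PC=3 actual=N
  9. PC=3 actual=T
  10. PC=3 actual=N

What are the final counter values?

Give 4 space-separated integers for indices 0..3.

Ev 1: PC=3 idx=3 pred=N actual=T -> ctr[3]=2
Ev 2: PC=3 idx=3 pred=T actual=N -> ctr[3]=1
Ev 3: PC=4 idx=0 pred=N actual=T -> ctr[0]=2
Ev 4: PC=3 idx=3 pred=N actual=T -> ctr[3]=2
Ev 5: PC=3 idx=3 pred=T actual=T -> ctr[3]=3
Ev 6: PC=3 idx=3 pred=T actual=N -> ctr[3]=2
Ev 7: PC=3 idx=3 pred=T actual=T -> ctr[3]=3
Ev 8: PC=3 idx=3 pred=T actual=N -> ctr[3]=2
Ev 9: PC=3 idx=3 pred=T actual=T -> ctr[3]=3
Ev 10: PC=3 idx=3 pred=T actual=N -> ctr[3]=2

Answer: 2 1 1 2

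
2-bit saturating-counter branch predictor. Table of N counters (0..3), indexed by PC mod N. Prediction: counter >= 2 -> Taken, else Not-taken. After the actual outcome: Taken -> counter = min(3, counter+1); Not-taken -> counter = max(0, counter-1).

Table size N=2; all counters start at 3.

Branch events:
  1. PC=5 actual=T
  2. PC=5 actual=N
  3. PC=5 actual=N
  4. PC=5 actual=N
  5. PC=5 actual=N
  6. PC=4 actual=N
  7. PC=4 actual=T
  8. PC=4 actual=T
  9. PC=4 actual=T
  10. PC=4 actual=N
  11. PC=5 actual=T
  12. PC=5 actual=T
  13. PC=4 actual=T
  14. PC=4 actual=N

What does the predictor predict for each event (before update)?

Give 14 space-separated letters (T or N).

Ev 1: PC=5 idx=1 pred=T actual=T -> ctr[1]=3
Ev 2: PC=5 idx=1 pred=T actual=N -> ctr[1]=2
Ev 3: PC=5 idx=1 pred=T actual=N -> ctr[1]=1
Ev 4: PC=5 idx=1 pred=N actual=N -> ctr[1]=0
Ev 5: PC=5 idx=1 pred=N actual=N -> ctr[1]=0
Ev 6: PC=4 idx=0 pred=T actual=N -> ctr[0]=2
Ev 7: PC=4 idx=0 pred=T actual=T -> ctr[0]=3
Ev 8: PC=4 idx=0 pred=T actual=T -> ctr[0]=3
Ev 9: PC=4 idx=0 pred=T actual=T -> ctr[0]=3
Ev 10: PC=4 idx=0 pred=T actual=N -> ctr[0]=2
Ev 11: PC=5 idx=1 pred=N actual=T -> ctr[1]=1
Ev 12: PC=5 idx=1 pred=N actual=T -> ctr[1]=2
Ev 13: PC=4 idx=0 pred=T actual=T -> ctr[0]=3
Ev 14: PC=4 idx=0 pred=T actual=N -> ctr[0]=2

Answer: T T T N N T T T T T N N T T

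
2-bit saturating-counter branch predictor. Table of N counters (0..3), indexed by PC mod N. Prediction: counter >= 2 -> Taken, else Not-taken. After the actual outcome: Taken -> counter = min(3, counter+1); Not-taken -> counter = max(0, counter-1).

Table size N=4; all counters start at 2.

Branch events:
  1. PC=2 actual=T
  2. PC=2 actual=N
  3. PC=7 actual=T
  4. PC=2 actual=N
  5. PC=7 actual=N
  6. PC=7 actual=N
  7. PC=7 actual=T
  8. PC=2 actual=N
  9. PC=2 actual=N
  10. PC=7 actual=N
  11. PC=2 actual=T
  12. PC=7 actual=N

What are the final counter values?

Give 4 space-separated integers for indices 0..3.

Ev 1: PC=2 idx=2 pred=T actual=T -> ctr[2]=3
Ev 2: PC=2 idx=2 pred=T actual=N -> ctr[2]=2
Ev 3: PC=7 idx=3 pred=T actual=T -> ctr[3]=3
Ev 4: PC=2 idx=2 pred=T actual=N -> ctr[2]=1
Ev 5: PC=7 idx=3 pred=T actual=N -> ctr[3]=2
Ev 6: PC=7 idx=3 pred=T actual=N -> ctr[3]=1
Ev 7: PC=7 idx=3 pred=N actual=T -> ctr[3]=2
Ev 8: PC=2 idx=2 pred=N actual=N -> ctr[2]=0
Ev 9: PC=2 idx=2 pred=N actual=N -> ctr[2]=0
Ev 10: PC=7 idx=3 pred=T actual=N -> ctr[3]=1
Ev 11: PC=2 idx=2 pred=N actual=T -> ctr[2]=1
Ev 12: PC=7 idx=3 pred=N actual=N -> ctr[3]=0

Answer: 2 2 1 0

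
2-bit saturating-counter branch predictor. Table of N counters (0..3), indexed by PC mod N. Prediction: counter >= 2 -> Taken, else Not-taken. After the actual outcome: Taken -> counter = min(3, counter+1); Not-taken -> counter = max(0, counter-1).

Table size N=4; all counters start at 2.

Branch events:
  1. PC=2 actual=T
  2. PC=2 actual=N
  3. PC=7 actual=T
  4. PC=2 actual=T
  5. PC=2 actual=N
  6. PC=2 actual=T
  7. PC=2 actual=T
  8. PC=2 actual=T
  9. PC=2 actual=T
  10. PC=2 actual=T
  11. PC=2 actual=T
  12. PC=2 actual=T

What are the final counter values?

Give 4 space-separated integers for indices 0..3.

Answer: 2 2 3 3

Derivation:
Ev 1: PC=2 idx=2 pred=T actual=T -> ctr[2]=3
Ev 2: PC=2 idx=2 pred=T actual=N -> ctr[2]=2
Ev 3: PC=7 idx=3 pred=T actual=T -> ctr[3]=3
Ev 4: PC=2 idx=2 pred=T actual=T -> ctr[2]=3
Ev 5: PC=2 idx=2 pred=T actual=N -> ctr[2]=2
Ev 6: PC=2 idx=2 pred=T actual=T -> ctr[2]=3
Ev 7: PC=2 idx=2 pred=T actual=T -> ctr[2]=3
Ev 8: PC=2 idx=2 pred=T actual=T -> ctr[2]=3
Ev 9: PC=2 idx=2 pred=T actual=T -> ctr[2]=3
Ev 10: PC=2 idx=2 pred=T actual=T -> ctr[2]=3
Ev 11: PC=2 idx=2 pred=T actual=T -> ctr[2]=3
Ev 12: PC=2 idx=2 pred=T actual=T -> ctr[2]=3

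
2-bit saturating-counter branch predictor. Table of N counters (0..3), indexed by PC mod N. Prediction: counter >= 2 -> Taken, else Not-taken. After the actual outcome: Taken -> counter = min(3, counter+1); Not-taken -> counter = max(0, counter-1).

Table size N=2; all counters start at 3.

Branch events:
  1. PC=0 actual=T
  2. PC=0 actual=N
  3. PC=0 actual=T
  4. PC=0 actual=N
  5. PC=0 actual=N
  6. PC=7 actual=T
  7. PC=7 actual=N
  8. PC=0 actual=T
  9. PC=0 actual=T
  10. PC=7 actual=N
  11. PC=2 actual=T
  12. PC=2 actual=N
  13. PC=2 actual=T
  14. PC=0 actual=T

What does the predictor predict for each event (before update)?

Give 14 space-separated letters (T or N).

Ev 1: PC=0 idx=0 pred=T actual=T -> ctr[0]=3
Ev 2: PC=0 idx=0 pred=T actual=N -> ctr[0]=2
Ev 3: PC=0 idx=0 pred=T actual=T -> ctr[0]=3
Ev 4: PC=0 idx=0 pred=T actual=N -> ctr[0]=2
Ev 5: PC=0 idx=0 pred=T actual=N -> ctr[0]=1
Ev 6: PC=7 idx=1 pred=T actual=T -> ctr[1]=3
Ev 7: PC=7 idx=1 pred=T actual=N -> ctr[1]=2
Ev 8: PC=0 idx=0 pred=N actual=T -> ctr[0]=2
Ev 9: PC=0 idx=0 pred=T actual=T -> ctr[0]=3
Ev 10: PC=7 idx=1 pred=T actual=N -> ctr[1]=1
Ev 11: PC=2 idx=0 pred=T actual=T -> ctr[0]=3
Ev 12: PC=2 idx=0 pred=T actual=N -> ctr[0]=2
Ev 13: PC=2 idx=0 pred=T actual=T -> ctr[0]=3
Ev 14: PC=0 idx=0 pred=T actual=T -> ctr[0]=3

Answer: T T T T T T T N T T T T T T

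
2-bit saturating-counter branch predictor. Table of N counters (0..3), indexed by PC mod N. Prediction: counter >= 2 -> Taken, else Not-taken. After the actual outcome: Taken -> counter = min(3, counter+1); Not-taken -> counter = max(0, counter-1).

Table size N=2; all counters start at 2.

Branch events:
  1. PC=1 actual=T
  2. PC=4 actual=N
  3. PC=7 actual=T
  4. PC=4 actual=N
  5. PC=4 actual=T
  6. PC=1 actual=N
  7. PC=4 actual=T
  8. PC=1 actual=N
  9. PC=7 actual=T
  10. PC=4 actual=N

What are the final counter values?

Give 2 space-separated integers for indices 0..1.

Ev 1: PC=1 idx=1 pred=T actual=T -> ctr[1]=3
Ev 2: PC=4 idx=0 pred=T actual=N -> ctr[0]=1
Ev 3: PC=7 idx=1 pred=T actual=T -> ctr[1]=3
Ev 4: PC=4 idx=0 pred=N actual=N -> ctr[0]=0
Ev 5: PC=4 idx=0 pred=N actual=T -> ctr[0]=1
Ev 6: PC=1 idx=1 pred=T actual=N -> ctr[1]=2
Ev 7: PC=4 idx=0 pred=N actual=T -> ctr[0]=2
Ev 8: PC=1 idx=1 pred=T actual=N -> ctr[1]=1
Ev 9: PC=7 idx=1 pred=N actual=T -> ctr[1]=2
Ev 10: PC=4 idx=0 pred=T actual=N -> ctr[0]=1

Answer: 1 2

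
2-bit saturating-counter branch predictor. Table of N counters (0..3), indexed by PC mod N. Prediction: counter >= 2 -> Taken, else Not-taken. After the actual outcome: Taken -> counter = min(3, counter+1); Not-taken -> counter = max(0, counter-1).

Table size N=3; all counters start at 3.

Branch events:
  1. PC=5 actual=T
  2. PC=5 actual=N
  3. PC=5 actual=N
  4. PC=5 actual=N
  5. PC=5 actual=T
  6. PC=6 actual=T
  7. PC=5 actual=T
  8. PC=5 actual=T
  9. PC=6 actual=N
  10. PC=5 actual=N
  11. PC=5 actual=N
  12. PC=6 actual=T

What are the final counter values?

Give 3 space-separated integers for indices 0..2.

Ev 1: PC=5 idx=2 pred=T actual=T -> ctr[2]=3
Ev 2: PC=5 idx=2 pred=T actual=N -> ctr[2]=2
Ev 3: PC=5 idx=2 pred=T actual=N -> ctr[2]=1
Ev 4: PC=5 idx=2 pred=N actual=N -> ctr[2]=0
Ev 5: PC=5 idx=2 pred=N actual=T -> ctr[2]=1
Ev 6: PC=6 idx=0 pred=T actual=T -> ctr[0]=3
Ev 7: PC=5 idx=2 pred=N actual=T -> ctr[2]=2
Ev 8: PC=5 idx=2 pred=T actual=T -> ctr[2]=3
Ev 9: PC=6 idx=0 pred=T actual=N -> ctr[0]=2
Ev 10: PC=5 idx=2 pred=T actual=N -> ctr[2]=2
Ev 11: PC=5 idx=2 pred=T actual=N -> ctr[2]=1
Ev 12: PC=6 idx=0 pred=T actual=T -> ctr[0]=3

Answer: 3 3 1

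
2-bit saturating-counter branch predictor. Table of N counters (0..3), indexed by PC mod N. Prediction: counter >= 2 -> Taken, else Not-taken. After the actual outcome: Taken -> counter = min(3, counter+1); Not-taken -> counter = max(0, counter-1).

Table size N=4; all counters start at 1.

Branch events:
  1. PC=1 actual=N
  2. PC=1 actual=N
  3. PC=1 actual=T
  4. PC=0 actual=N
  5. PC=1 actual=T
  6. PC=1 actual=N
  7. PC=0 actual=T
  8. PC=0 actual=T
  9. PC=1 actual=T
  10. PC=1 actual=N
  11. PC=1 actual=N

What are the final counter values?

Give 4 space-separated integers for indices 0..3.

Ev 1: PC=1 idx=1 pred=N actual=N -> ctr[1]=0
Ev 2: PC=1 idx=1 pred=N actual=N -> ctr[1]=0
Ev 3: PC=1 idx=1 pred=N actual=T -> ctr[1]=1
Ev 4: PC=0 idx=0 pred=N actual=N -> ctr[0]=0
Ev 5: PC=1 idx=1 pred=N actual=T -> ctr[1]=2
Ev 6: PC=1 idx=1 pred=T actual=N -> ctr[1]=1
Ev 7: PC=0 idx=0 pred=N actual=T -> ctr[0]=1
Ev 8: PC=0 idx=0 pred=N actual=T -> ctr[0]=2
Ev 9: PC=1 idx=1 pred=N actual=T -> ctr[1]=2
Ev 10: PC=1 idx=1 pred=T actual=N -> ctr[1]=1
Ev 11: PC=1 idx=1 pred=N actual=N -> ctr[1]=0

Answer: 2 0 1 1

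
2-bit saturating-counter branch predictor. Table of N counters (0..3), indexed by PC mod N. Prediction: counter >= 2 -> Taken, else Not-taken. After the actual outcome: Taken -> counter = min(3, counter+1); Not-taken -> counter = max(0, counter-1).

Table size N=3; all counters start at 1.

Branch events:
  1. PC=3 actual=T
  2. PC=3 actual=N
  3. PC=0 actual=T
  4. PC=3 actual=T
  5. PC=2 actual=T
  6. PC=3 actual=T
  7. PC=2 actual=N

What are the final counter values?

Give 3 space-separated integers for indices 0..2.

Ev 1: PC=3 idx=0 pred=N actual=T -> ctr[0]=2
Ev 2: PC=3 idx=0 pred=T actual=N -> ctr[0]=1
Ev 3: PC=0 idx=0 pred=N actual=T -> ctr[0]=2
Ev 4: PC=3 idx=0 pred=T actual=T -> ctr[0]=3
Ev 5: PC=2 idx=2 pred=N actual=T -> ctr[2]=2
Ev 6: PC=3 idx=0 pred=T actual=T -> ctr[0]=3
Ev 7: PC=2 idx=2 pred=T actual=N -> ctr[2]=1

Answer: 3 1 1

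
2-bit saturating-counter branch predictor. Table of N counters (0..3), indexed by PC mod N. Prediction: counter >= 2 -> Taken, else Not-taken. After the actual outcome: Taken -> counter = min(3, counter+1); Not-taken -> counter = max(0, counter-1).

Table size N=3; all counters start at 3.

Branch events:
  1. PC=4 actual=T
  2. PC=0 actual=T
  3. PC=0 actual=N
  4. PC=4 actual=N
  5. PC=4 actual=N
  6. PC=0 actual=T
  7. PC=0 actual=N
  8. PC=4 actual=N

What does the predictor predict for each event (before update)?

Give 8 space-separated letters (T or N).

Ev 1: PC=4 idx=1 pred=T actual=T -> ctr[1]=3
Ev 2: PC=0 idx=0 pred=T actual=T -> ctr[0]=3
Ev 3: PC=0 idx=0 pred=T actual=N -> ctr[0]=2
Ev 4: PC=4 idx=1 pred=T actual=N -> ctr[1]=2
Ev 5: PC=4 idx=1 pred=T actual=N -> ctr[1]=1
Ev 6: PC=0 idx=0 pred=T actual=T -> ctr[0]=3
Ev 7: PC=0 idx=0 pred=T actual=N -> ctr[0]=2
Ev 8: PC=4 idx=1 pred=N actual=N -> ctr[1]=0

Answer: T T T T T T T N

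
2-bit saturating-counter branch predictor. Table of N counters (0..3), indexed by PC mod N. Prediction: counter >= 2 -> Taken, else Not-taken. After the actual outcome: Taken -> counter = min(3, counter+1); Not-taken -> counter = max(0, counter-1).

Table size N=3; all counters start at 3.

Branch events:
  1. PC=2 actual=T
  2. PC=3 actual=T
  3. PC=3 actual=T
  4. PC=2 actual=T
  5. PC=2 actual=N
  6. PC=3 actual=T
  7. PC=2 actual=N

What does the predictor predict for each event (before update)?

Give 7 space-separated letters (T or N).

Answer: T T T T T T T

Derivation:
Ev 1: PC=2 idx=2 pred=T actual=T -> ctr[2]=3
Ev 2: PC=3 idx=0 pred=T actual=T -> ctr[0]=3
Ev 3: PC=3 idx=0 pred=T actual=T -> ctr[0]=3
Ev 4: PC=2 idx=2 pred=T actual=T -> ctr[2]=3
Ev 5: PC=2 idx=2 pred=T actual=N -> ctr[2]=2
Ev 6: PC=3 idx=0 pred=T actual=T -> ctr[0]=3
Ev 7: PC=2 idx=2 pred=T actual=N -> ctr[2]=1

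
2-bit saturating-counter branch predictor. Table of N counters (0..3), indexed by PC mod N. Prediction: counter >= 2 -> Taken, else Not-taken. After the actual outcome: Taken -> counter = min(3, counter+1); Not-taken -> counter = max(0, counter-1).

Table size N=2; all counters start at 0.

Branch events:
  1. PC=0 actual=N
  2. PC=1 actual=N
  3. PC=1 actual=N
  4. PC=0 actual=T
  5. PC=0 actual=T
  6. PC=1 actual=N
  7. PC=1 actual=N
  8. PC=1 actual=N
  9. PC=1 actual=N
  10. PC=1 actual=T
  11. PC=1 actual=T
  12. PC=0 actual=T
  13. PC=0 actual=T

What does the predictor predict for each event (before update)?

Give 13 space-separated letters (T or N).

Ev 1: PC=0 idx=0 pred=N actual=N -> ctr[0]=0
Ev 2: PC=1 idx=1 pred=N actual=N -> ctr[1]=0
Ev 3: PC=1 idx=1 pred=N actual=N -> ctr[1]=0
Ev 4: PC=0 idx=0 pred=N actual=T -> ctr[0]=1
Ev 5: PC=0 idx=0 pred=N actual=T -> ctr[0]=2
Ev 6: PC=1 idx=1 pred=N actual=N -> ctr[1]=0
Ev 7: PC=1 idx=1 pred=N actual=N -> ctr[1]=0
Ev 8: PC=1 idx=1 pred=N actual=N -> ctr[1]=0
Ev 9: PC=1 idx=1 pred=N actual=N -> ctr[1]=0
Ev 10: PC=1 idx=1 pred=N actual=T -> ctr[1]=1
Ev 11: PC=1 idx=1 pred=N actual=T -> ctr[1]=2
Ev 12: PC=0 idx=0 pred=T actual=T -> ctr[0]=3
Ev 13: PC=0 idx=0 pred=T actual=T -> ctr[0]=3

Answer: N N N N N N N N N N N T T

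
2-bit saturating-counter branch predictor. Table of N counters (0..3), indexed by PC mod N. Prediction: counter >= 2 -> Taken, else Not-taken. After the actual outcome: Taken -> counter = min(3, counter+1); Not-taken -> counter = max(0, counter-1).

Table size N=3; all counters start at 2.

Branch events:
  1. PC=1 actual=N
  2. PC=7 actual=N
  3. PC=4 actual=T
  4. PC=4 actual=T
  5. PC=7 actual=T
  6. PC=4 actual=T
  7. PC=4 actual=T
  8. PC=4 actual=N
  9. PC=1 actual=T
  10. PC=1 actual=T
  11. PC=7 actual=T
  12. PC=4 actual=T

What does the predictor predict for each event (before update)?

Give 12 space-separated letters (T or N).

Answer: T N N N T T T T T T T T

Derivation:
Ev 1: PC=1 idx=1 pred=T actual=N -> ctr[1]=1
Ev 2: PC=7 idx=1 pred=N actual=N -> ctr[1]=0
Ev 3: PC=4 idx=1 pred=N actual=T -> ctr[1]=1
Ev 4: PC=4 idx=1 pred=N actual=T -> ctr[1]=2
Ev 5: PC=7 idx=1 pred=T actual=T -> ctr[1]=3
Ev 6: PC=4 idx=1 pred=T actual=T -> ctr[1]=3
Ev 7: PC=4 idx=1 pred=T actual=T -> ctr[1]=3
Ev 8: PC=4 idx=1 pred=T actual=N -> ctr[1]=2
Ev 9: PC=1 idx=1 pred=T actual=T -> ctr[1]=3
Ev 10: PC=1 idx=1 pred=T actual=T -> ctr[1]=3
Ev 11: PC=7 idx=1 pred=T actual=T -> ctr[1]=3
Ev 12: PC=4 idx=1 pred=T actual=T -> ctr[1]=3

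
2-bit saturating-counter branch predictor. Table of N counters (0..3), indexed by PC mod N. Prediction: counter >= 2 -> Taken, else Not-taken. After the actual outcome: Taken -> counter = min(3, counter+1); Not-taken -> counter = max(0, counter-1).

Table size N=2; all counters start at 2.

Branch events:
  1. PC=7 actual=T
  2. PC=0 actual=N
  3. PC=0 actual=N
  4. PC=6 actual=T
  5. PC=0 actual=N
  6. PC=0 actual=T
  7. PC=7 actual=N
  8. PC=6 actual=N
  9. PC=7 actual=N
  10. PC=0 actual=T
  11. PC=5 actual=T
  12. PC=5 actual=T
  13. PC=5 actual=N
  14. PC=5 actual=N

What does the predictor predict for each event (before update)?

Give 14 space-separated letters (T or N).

Ev 1: PC=7 idx=1 pred=T actual=T -> ctr[1]=3
Ev 2: PC=0 idx=0 pred=T actual=N -> ctr[0]=1
Ev 3: PC=0 idx=0 pred=N actual=N -> ctr[0]=0
Ev 4: PC=6 idx=0 pred=N actual=T -> ctr[0]=1
Ev 5: PC=0 idx=0 pred=N actual=N -> ctr[0]=0
Ev 6: PC=0 idx=0 pred=N actual=T -> ctr[0]=1
Ev 7: PC=7 idx=1 pred=T actual=N -> ctr[1]=2
Ev 8: PC=6 idx=0 pred=N actual=N -> ctr[0]=0
Ev 9: PC=7 idx=1 pred=T actual=N -> ctr[1]=1
Ev 10: PC=0 idx=0 pred=N actual=T -> ctr[0]=1
Ev 11: PC=5 idx=1 pred=N actual=T -> ctr[1]=2
Ev 12: PC=5 idx=1 pred=T actual=T -> ctr[1]=3
Ev 13: PC=5 idx=1 pred=T actual=N -> ctr[1]=2
Ev 14: PC=5 idx=1 pred=T actual=N -> ctr[1]=1

Answer: T T N N N N T N T N N T T T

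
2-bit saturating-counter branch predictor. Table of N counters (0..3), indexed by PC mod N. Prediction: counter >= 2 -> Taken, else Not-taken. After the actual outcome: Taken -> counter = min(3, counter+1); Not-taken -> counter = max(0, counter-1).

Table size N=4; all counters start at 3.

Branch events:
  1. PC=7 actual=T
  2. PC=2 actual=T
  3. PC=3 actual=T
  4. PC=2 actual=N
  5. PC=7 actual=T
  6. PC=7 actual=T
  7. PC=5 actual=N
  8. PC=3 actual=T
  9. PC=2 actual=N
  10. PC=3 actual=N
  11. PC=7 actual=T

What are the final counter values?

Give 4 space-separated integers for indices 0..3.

Answer: 3 2 1 3

Derivation:
Ev 1: PC=7 idx=3 pred=T actual=T -> ctr[3]=3
Ev 2: PC=2 idx=2 pred=T actual=T -> ctr[2]=3
Ev 3: PC=3 idx=3 pred=T actual=T -> ctr[3]=3
Ev 4: PC=2 idx=2 pred=T actual=N -> ctr[2]=2
Ev 5: PC=7 idx=3 pred=T actual=T -> ctr[3]=3
Ev 6: PC=7 idx=3 pred=T actual=T -> ctr[3]=3
Ev 7: PC=5 idx=1 pred=T actual=N -> ctr[1]=2
Ev 8: PC=3 idx=3 pred=T actual=T -> ctr[3]=3
Ev 9: PC=2 idx=2 pred=T actual=N -> ctr[2]=1
Ev 10: PC=3 idx=3 pred=T actual=N -> ctr[3]=2
Ev 11: PC=7 idx=3 pred=T actual=T -> ctr[3]=3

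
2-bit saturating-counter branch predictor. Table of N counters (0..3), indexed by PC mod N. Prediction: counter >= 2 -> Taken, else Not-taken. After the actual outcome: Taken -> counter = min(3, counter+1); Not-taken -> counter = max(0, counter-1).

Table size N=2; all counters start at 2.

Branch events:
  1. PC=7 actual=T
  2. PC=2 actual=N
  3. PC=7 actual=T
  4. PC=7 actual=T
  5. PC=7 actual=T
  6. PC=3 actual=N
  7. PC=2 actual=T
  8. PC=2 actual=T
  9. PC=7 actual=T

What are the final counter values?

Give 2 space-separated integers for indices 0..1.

Ev 1: PC=7 idx=1 pred=T actual=T -> ctr[1]=3
Ev 2: PC=2 idx=0 pred=T actual=N -> ctr[0]=1
Ev 3: PC=7 idx=1 pred=T actual=T -> ctr[1]=3
Ev 4: PC=7 idx=1 pred=T actual=T -> ctr[1]=3
Ev 5: PC=7 idx=1 pred=T actual=T -> ctr[1]=3
Ev 6: PC=3 idx=1 pred=T actual=N -> ctr[1]=2
Ev 7: PC=2 idx=0 pred=N actual=T -> ctr[0]=2
Ev 8: PC=2 idx=0 pred=T actual=T -> ctr[0]=3
Ev 9: PC=7 idx=1 pred=T actual=T -> ctr[1]=3

Answer: 3 3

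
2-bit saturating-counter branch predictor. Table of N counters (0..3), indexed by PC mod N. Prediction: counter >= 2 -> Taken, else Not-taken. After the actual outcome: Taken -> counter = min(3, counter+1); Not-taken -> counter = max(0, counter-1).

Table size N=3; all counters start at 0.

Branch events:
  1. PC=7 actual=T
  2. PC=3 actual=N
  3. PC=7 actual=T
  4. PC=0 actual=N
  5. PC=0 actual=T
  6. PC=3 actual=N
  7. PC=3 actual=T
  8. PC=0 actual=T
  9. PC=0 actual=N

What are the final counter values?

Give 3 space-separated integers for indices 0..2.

Ev 1: PC=7 idx=1 pred=N actual=T -> ctr[1]=1
Ev 2: PC=3 idx=0 pred=N actual=N -> ctr[0]=0
Ev 3: PC=7 idx=1 pred=N actual=T -> ctr[1]=2
Ev 4: PC=0 idx=0 pred=N actual=N -> ctr[0]=0
Ev 5: PC=0 idx=0 pred=N actual=T -> ctr[0]=1
Ev 6: PC=3 idx=0 pred=N actual=N -> ctr[0]=0
Ev 7: PC=3 idx=0 pred=N actual=T -> ctr[0]=1
Ev 8: PC=0 idx=0 pred=N actual=T -> ctr[0]=2
Ev 9: PC=0 idx=0 pred=T actual=N -> ctr[0]=1

Answer: 1 2 0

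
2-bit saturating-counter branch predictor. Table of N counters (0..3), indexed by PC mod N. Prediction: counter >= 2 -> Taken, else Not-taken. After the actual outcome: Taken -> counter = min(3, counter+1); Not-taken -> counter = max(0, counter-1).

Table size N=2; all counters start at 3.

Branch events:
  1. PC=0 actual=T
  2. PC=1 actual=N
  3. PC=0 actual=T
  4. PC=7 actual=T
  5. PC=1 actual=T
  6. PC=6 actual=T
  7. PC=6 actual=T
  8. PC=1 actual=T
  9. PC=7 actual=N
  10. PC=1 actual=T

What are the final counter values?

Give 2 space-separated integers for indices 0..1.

Answer: 3 3

Derivation:
Ev 1: PC=0 idx=0 pred=T actual=T -> ctr[0]=3
Ev 2: PC=1 idx=1 pred=T actual=N -> ctr[1]=2
Ev 3: PC=0 idx=0 pred=T actual=T -> ctr[0]=3
Ev 4: PC=7 idx=1 pred=T actual=T -> ctr[1]=3
Ev 5: PC=1 idx=1 pred=T actual=T -> ctr[1]=3
Ev 6: PC=6 idx=0 pred=T actual=T -> ctr[0]=3
Ev 7: PC=6 idx=0 pred=T actual=T -> ctr[0]=3
Ev 8: PC=1 idx=1 pred=T actual=T -> ctr[1]=3
Ev 9: PC=7 idx=1 pred=T actual=N -> ctr[1]=2
Ev 10: PC=1 idx=1 pred=T actual=T -> ctr[1]=3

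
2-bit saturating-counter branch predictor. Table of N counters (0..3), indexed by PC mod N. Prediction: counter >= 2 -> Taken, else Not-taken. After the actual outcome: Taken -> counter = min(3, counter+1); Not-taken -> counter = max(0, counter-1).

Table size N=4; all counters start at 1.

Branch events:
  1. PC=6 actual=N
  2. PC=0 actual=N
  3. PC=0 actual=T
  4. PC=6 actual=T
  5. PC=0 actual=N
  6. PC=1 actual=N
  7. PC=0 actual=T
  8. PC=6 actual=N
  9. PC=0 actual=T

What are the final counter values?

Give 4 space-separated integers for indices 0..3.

Ev 1: PC=6 idx=2 pred=N actual=N -> ctr[2]=0
Ev 2: PC=0 idx=0 pred=N actual=N -> ctr[0]=0
Ev 3: PC=0 idx=0 pred=N actual=T -> ctr[0]=1
Ev 4: PC=6 idx=2 pred=N actual=T -> ctr[2]=1
Ev 5: PC=0 idx=0 pred=N actual=N -> ctr[0]=0
Ev 6: PC=1 idx=1 pred=N actual=N -> ctr[1]=0
Ev 7: PC=0 idx=0 pred=N actual=T -> ctr[0]=1
Ev 8: PC=6 idx=2 pred=N actual=N -> ctr[2]=0
Ev 9: PC=0 idx=0 pred=N actual=T -> ctr[0]=2

Answer: 2 0 0 1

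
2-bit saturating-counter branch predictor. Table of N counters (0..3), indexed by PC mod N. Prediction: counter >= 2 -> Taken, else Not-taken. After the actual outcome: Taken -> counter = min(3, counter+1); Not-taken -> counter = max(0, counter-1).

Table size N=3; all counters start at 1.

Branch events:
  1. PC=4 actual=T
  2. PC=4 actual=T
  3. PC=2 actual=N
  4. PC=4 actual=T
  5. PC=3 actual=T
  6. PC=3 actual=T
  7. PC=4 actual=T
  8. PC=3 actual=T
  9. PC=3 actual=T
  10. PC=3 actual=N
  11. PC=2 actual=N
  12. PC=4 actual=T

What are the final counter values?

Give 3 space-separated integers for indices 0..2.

Answer: 2 3 0

Derivation:
Ev 1: PC=4 idx=1 pred=N actual=T -> ctr[1]=2
Ev 2: PC=4 idx=1 pred=T actual=T -> ctr[1]=3
Ev 3: PC=2 idx=2 pred=N actual=N -> ctr[2]=0
Ev 4: PC=4 idx=1 pred=T actual=T -> ctr[1]=3
Ev 5: PC=3 idx=0 pred=N actual=T -> ctr[0]=2
Ev 6: PC=3 idx=0 pred=T actual=T -> ctr[0]=3
Ev 7: PC=4 idx=1 pred=T actual=T -> ctr[1]=3
Ev 8: PC=3 idx=0 pred=T actual=T -> ctr[0]=3
Ev 9: PC=3 idx=0 pred=T actual=T -> ctr[0]=3
Ev 10: PC=3 idx=0 pred=T actual=N -> ctr[0]=2
Ev 11: PC=2 idx=2 pred=N actual=N -> ctr[2]=0
Ev 12: PC=4 idx=1 pred=T actual=T -> ctr[1]=3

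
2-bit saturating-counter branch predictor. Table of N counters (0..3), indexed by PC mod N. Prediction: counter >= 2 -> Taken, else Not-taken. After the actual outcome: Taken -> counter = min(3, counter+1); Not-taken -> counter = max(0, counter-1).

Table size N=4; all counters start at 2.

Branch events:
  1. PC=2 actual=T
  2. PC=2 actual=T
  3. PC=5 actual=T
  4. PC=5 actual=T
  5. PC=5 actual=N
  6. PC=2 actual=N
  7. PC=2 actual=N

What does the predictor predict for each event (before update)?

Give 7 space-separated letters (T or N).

Ev 1: PC=2 idx=2 pred=T actual=T -> ctr[2]=3
Ev 2: PC=2 idx=2 pred=T actual=T -> ctr[2]=3
Ev 3: PC=5 idx=1 pred=T actual=T -> ctr[1]=3
Ev 4: PC=5 idx=1 pred=T actual=T -> ctr[1]=3
Ev 5: PC=5 idx=1 pred=T actual=N -> ctr[1]=2
Ev 6: PC=2 idx=2 pred=T actual=N -> ctr[2]=2
Ev 7: PC=2 idx=2 pred=T actual=N -> ctr[2]=1

Answer: T T T T T T T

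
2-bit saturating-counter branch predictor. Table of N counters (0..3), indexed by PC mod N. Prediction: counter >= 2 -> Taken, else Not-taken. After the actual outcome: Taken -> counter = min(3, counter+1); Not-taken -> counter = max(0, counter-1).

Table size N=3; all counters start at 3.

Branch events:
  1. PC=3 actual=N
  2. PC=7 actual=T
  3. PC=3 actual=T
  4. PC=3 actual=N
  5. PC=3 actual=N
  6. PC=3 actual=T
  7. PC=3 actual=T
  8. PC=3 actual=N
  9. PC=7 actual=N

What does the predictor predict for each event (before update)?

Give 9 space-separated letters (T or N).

Ev 1: PC=3 idx=0 pred=T actual=N -> ctr[0]=2
Ev 2: PC=7 idx=1 pred=T actual=T -> ctr[1]=3
Ev 3: PC=3 idx=0 pred=T actual=T -> ctr[0]=3
Ev 4: PC=3 idx=0 pred=T actual=N -> ctr[0]=2
Ev 5: PC=3 idx=0 pred=T actual=N -> ctr[0]=1
Ev 6: PC=3 idx=0 pred=N actual=T -> ctr[0]=2
Ev 7: PC=3 idx=0 pred=T actual=T -> ctr[0]=3
Ev 8: PC=3 idx=0 pred=T actual=N -> ctr[0]=2
Ev 9: PC=7 idx=1 pred=T actual=N -> ctr[1]=2

Answer: T T T T T N T T T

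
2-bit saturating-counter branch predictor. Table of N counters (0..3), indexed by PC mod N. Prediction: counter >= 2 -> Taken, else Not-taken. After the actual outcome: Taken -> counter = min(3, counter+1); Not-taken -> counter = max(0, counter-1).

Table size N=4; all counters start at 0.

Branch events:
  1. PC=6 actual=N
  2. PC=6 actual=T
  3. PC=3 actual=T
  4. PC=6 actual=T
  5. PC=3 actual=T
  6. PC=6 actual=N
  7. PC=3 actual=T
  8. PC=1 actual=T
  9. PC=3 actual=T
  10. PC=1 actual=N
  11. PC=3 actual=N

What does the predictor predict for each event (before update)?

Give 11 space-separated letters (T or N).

Ev 1: PC=6 idx=2 pred=N actual=N -> ctr[2]=0
Ev 2: PC=6 idx=2 pred=N actual=T -> ctr[2]=1
Ev 3: PC=3 idx=3 pred=N actual=T -> ctr[3]=1
Ev 4: PC=6 idx=2 pred=N actual=T -> ctr[2]=2
Ev 5: PC=3 idx=3 pred=N actual=T -> ctr[3]=2
Ev 6: PC=6 idx=2 pred=T actual=N -> ctr[2]=1
Ev 7: PC=3 idx=3 pred=T actual=T -> ctr[3]=3
Ev 8: PC=1 idx=1 pred=N actual=T -> ctr[1]=1
Ev 9: PC=3 idx=3 pred=T actual=T -> ctr[3]=3
Ev 10: PC=1 idx=1 pred=N actual=N -> ctr[1]=0
Ev 11: PC=3 idx=3 pred=T actual=N -> ctr[3]=2

Answer: N N N N N T T N T N T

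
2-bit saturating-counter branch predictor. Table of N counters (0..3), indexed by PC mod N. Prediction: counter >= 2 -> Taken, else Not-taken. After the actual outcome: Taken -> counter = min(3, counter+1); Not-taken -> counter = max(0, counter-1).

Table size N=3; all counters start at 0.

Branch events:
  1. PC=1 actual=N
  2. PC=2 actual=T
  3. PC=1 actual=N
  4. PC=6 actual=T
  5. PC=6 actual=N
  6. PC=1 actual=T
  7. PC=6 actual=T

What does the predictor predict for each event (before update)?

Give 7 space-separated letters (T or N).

Answer: N N N N N N N

Derivation:
Ev 1: PC=1 idx=1 pred=N actual=N -> ctr[1]=0
Ev 2: PC=2 idx=2 pred=N actual=T -> ctr[2]=1
Ev 3: PC=1 idx=1 pred=N actual=N -> ctr[1]=0
Ev 4: PC=6 idx=0 pred=N actual=T -> ctr[0]=1
Ev 5: PC=6 idx=0 pred=N actual=N -> ctr[0]=0
Ev 6: PC=1 idx=1 pred=N actual=T -> ctr[1]=1
Ev 7: PC=6 idx=0 pred=N actual=T -> ctr[0]=1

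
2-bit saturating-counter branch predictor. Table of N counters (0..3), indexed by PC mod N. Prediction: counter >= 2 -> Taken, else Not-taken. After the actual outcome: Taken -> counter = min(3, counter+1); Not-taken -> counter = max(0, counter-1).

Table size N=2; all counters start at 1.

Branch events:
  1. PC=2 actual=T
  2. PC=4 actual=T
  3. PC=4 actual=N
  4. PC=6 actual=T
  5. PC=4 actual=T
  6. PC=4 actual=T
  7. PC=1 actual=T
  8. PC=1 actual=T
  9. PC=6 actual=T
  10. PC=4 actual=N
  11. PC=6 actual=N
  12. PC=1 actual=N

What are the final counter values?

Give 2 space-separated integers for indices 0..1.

Answer: 1 2

Derivation:
Ev 1: PC=2 idx=0 pred=N actual=T -> ctr[0]=2
Ev 2: PC=4 idx=0 pred=T actual=T -> ctr[0]=3
Ev 3: PC=4 idx=0 pred=T actual=N -> ctr[0]=2
Ev 4: PC=6 idx=0 pred=T actual=T -> ctr[0]=3
Ev 5: PC=4 idx=0 pred=T actual=T -> ctr[0]=3
Ev 6: PC=4 idx=0 pred=T actual=T -> ctr[0]=3
Ev 7: PC=1 idx=1 pred=N actual=T -> ctr[1]=2
Ev 8: PC=1 idx=1 pred=T actual=T -> ctr[1]=3
Ev 9: PC=6 idx=0 pred=T actual=T -> ctr[0]=3
Ev 10: PC=4 idx=0 pred=T actual=N -> ctr[0]=2
Ev 11: PC=6 idx=0 pred=T actual=N -> ctr[0]=1
Ev 12: PC=1 idx=1 pred=T actual=N -> ctr[1]=2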